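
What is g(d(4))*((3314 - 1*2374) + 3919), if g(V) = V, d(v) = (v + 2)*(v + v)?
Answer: 233232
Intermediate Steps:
d(v) = 2*v*(2 + v) (d(v) = (2 + v)*(2*v) = 2*v*(2 + v))
g(d(4))*((3314 - 1*2374) + 3919) = (2*4*(2 + 4))*((3314 - 1*2374) + 3919) = (2*4*6)*((3314 - 2374) + 3919) = 48*(940 + 3919) = 48*4859 = 233232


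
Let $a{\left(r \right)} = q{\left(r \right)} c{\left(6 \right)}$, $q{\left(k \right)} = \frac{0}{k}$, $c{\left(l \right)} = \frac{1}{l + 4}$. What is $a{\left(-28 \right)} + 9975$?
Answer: $9975$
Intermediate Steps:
$c{\left(l \right)} = \frac{1}{4 + l}$
$q{\left(k \right)} = 0$
$a{\left(r \right)} = 0$ ($a{\left(r \right)} = \frac{0}{4 + 6} = \frac{0}{10} = 0 \cdot \frac{1}{10} = 0$)
$a{\left(-28 \right)} + 9975 = 0 + 9975 = 9975$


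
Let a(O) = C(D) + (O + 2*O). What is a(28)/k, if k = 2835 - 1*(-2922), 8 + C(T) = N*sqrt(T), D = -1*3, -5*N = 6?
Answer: 4/303 - 2*I*sqrt(3)/9595 ≈ 0.013201 - 0.00036103*I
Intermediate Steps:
N = -6/5 (N = -1/5*6 = -6/5 ≈ -1.2000)
D = -3
C(T) = -8 - 6*sqrt(T)/5
k = 5757 (k = 2835 + 2922 = 5757)
a(O) = -8 + 3*O - 6*I*sqrt(3)/5 (a(O) = (-8 - 6*I*sqrt(3)/5) + (O + 2*O) = (-8 - 6*I*sqrt(3)/5) + 3*O = -8 + 3*O - 6*I*sqrt(3)/5)
a(28)/k = (-8 + 3*28 - 6*I*sqrt(3)/5)/5757 = (-8 + 84 - 6*I*sqrt(3)/5)*(1/5757) = (76 - 6*I*sqrt(3)/5)*(1/5757) = 4/303 - 2*I*sqrt(3)/9595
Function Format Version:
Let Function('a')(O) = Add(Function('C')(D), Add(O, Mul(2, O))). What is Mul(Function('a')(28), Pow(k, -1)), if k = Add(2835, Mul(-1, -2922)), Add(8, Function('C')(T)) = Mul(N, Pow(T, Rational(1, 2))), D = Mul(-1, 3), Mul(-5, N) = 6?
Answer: Add(Rational(4, 303), Mul(Rational(-2, 9595), I, Pow(3, Rational(1, 2)))) ≈ Add(0.013201, Mul(-0.00036103, I))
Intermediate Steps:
N = Rational(-6, 5) (N = Mul(Rational(-1, 5), 6) = Rational(-6, 5) ≈ -1.2000)
D = -3
Function('C')(T) = Add(-8, Mul(Rational(-6, 5), Pow(T, Rational(1, 2))))
k = 5757 (k = Add(2835, 2922) = 5757)
Function('a')(O) = Add(-8, Mul(3, O), Mul(Rational(-6, 5), I, Pow(3, Rational(1, 2)))) (Function('a')(O) = Add(Add(-8, Mul(Rational(-6, 5), Pow(-3, Rational(1, 2)))), Add(O, Mul(2, O))) = Add(Add(-8, Mul(Rational(-6, 5), Mul(I, Pow(3, Rational(1, 2))))), Mul(3, O)) = Add(Add(-8, Mul(Rational(-6, 5), I, Pow(3, Rational(1, 2)))), Mul(3, O)) = Add(-8, Mul(3, O), Mul(Rational(-6, 5), I, Pow(3, Rational(1, 2)))))
Mul(Function('a')(28), Pow(k, -1)) = Mul(Add(-8, Mul(3, 28), Mul(Rational(-6, 5), I, Pow(3, Rational(1, 2)))), Pow(5757, -1)) = Mul(Add(-8, 84, Mul(Rational(-6, 5), I, Pow(3, Rational(1, 2)))), Rational(1, 5757)) = Mul(Add(76, Mul(Rational(-6, 5), I, Pow(3, Rational(1, 2)))), Rational(1, 5757)) = Add(Rational(4, 303), Mul(Rational(-2, 9595), I, Pow(3, Rational(1, 2))))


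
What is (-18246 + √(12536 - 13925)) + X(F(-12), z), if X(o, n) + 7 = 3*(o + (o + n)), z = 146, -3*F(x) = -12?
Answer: -17791 + I*√1389 ≈ -17791.0 + 37.269*I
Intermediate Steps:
F(x) = 4 (F(x) = -⅓*(-12) = 4)
X(o, n) = -7 + 3*n + 6*o (X(o, n) = -7 + 3*(o + (o + n)) = -7 + 3*(o + (n + o)) = -7 + 3*(n + 2*o) = -7 + (3*n + 6*o) = -7 + 3*n + 6*o)
(-18246 + √(12536 - 13925)) + X(F(-12), z) = (-18246 + √(12536 - 13925)) + (-7 + 3*146 + 6*4) = (-18246 + √(-1389)) + (-7 + 438 + 24) = (-18246 + I*√1389) + 455 = -17791 + I*√1389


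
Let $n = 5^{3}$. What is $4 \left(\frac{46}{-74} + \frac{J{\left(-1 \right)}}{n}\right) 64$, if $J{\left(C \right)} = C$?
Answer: $- \frac{745472}{4625} \approx -161.18$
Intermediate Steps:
$n = 125$
$4 \left(\frac{46}{-74} + \frac{J{\left(-1 \right)}}{n}\right) 64 = 4 \left(\frac{46}{-74} - \frac{1}{125}\right) 64 = 4 \left(46 \left(- \frac{1}{74}\right) - \frac{1}{125}\right) 64 = 4 \left(- \frac{23}{37} - \frac{1}{125}\right) 64 = 4 \left(- \frac{2912}{4625}\right) 64 = \left(- \frac{11648}{4625}\right) 64 = - \frac{745472}{4625}$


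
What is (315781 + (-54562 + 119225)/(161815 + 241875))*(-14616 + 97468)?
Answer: 754413008200654/28835 ≈ 2.6163e+10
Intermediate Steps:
(315781 + (-54562 + 119225)/(161815 + 241875))*(-14616 + 97468) = (315781 + 64663/403690)*82852 = (127477696553/403690)*82852 = 754413008200654/28835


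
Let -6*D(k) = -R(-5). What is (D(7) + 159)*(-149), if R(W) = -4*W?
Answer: -72563/3 ≈ -24188.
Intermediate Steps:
D(k) = 10/3 (D(k) = -(-1)*(-4*(-5))/6 = -(-1)*20/6 = -⅙*(-20) = 10/3)
(D(7) + 159)*(-149) = (10/3 + 159)*(-149) = (487/3)*(-149) = -72563/3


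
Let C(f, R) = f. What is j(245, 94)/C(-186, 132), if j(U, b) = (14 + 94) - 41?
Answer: -67/186 ≈ -0.36022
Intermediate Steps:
j(U, b) = 67 (j(U, b) = 108 - 41 = 67)
j(245, 94)/C(-186, 132) = 67/(-186) = 67*(-1/186) = -67/186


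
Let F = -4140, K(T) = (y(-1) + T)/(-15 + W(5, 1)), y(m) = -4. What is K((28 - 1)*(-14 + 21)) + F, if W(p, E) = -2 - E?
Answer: -74705/18 ≈ -4150.3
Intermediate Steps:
K(T) = 2/9 - T/18 (K(T) = (-4 + T)/(-15 + (-2 - 1*1)) = (-4 + T)/(-15 + (-2 - 1)) = (-4 + T)/(-15 - 3) = (-4 + T)/(-18) = (-4 + T)*(-1/18) = 2/9 - T/18)
K((28 - 1)*(-14 + 21)) + F = (2/9 - (28 - 1)*(-14 + 21)/18) - 4140 = (2/9 - 3*7/2) - 4140 = (2/9 - 1/18*189) - 4140 = (2/9 - 21/2) - 4140 = -185/18 - 4140 = -74705/18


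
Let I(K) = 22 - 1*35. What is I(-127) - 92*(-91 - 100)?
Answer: 17559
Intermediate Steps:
I(K) = -13 (I(K) = 22 - 35 = -13)
I(-127) - 92*(-91 - 100) = -13 - 92*(-91 - 100) = -13 - 92*(-191) = -13 - 1*(-17572) = -13 + 17572 = 17559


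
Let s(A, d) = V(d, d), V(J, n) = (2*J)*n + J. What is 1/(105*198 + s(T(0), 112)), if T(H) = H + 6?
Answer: 1/45990 ≈ 2.1744e-5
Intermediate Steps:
T(H) = 6 + H
V(J, n) = J + 2*J*n (V(J, n) = 2*J*n + J = J + 2*J*n)
s(A, d) = d*(1 + 2*d)
1/(105*198 + s(T(0), 112)) = 1/(105*198 + 112*(1 + 2*112)) = 1/(20790 + 112*(1 + 224)) = 1/(20790 + 112*225) = 1/(20790 + 25200) = 1/45990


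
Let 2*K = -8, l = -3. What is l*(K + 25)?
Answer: -63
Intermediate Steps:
K = -4 (K = (½)*(-8) = -4)
l*(K + 25) = -3*(-4 + 25) = -3*21 = -63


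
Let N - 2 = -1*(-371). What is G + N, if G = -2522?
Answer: -2149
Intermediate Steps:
N = 373 (N = 2 - 1*(-371) = 2 + 371 = 373)
G + N = -2522 + 373 = -2149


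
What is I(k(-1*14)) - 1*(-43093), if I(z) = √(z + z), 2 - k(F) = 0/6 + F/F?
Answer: 43093 + √2 ≈ 43094.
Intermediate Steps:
k(F) = 1 (k(F) = 2 - (0/6 + F/F) = 2 - (0*(⅙) + 1) = 2 - (0 + 1) = 2 - 1*1 = 2 - 1 = 1)
I(z) = √2*√z (I(z) = √(2*z) = √2*√z)
I(k(-1*14)) - 1*(-43093) = √2*√1 - 1*(-43093) = √2*1 + 43093 = √2 + 43093 = 43093 + √2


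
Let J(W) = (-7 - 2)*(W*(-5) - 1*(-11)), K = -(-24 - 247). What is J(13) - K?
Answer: 215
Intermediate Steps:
K = 271 (K = -1*(-271) = 271)
J(W) = -99 + 45*W (J(W) = -9*(-5*W + 11) = -9*(11 - 5*W) = -99 + 45*W)
J(13) - K = (-99 + 45*13) - 1*271 = (-99 + 585) - 271 = 486 - 271 = 215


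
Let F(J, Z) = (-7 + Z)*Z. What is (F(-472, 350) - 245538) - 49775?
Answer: -175263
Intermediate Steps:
F(J, Z) = Z*(-7 + Z)
(F(-472, 350) - 245538) - 49775 = (350*(-7 + 350) - 245538) - 49775 = (350*343 - 245538) - 49775 = (120050 - 245538) - 49775 = -125488 - 49775 = -175263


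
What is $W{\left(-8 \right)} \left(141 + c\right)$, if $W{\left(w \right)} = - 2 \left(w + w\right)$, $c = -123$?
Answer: $576$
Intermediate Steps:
$W{\left(w \right)} = - 4 w$ ($W{\left(w \right)} = - 2 \cdot 2 w = - 4 w$)
$W{\left(-8 \right)} \left(141 + c\right) = \left(-4\right) \left(-8\right) \left(141 - 123\right) = 32 \cdot 18 = 576$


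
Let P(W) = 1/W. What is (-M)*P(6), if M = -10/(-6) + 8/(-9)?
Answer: -7/54 ≈ -0.12963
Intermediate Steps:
M = 7/9 (M = -10*(-⅙) + 8*(-⅑) = 5/3 - 8/9 = 7/9 ≈ 0.77778)
P(W) = 1/W
(-M)*P(6) = -1*7/9/6 = -7/9*⅙ = -7/54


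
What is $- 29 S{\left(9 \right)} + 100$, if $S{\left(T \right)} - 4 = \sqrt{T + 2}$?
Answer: $-16 - 29 \sqrt{11} \approx -112.18$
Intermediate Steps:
$S{\left(T \right)} = 4 + \sqrt{2 + T}$ ($S{\left(T \right)} = 4 + \sqrt{T + 2} = 4 + \sqrt{2 + T}$)
$- 29 S{\left(9 \right)} + 100 = - 29 \left(4 + \sqrt{2 + 9}\right) + 100 = - 29 \left(4 + \sqrt{11}\right) + 100 = \left(-116 - 29 \sqrt{11}\right) + 100 = -16 - 29 \sqrt{11}$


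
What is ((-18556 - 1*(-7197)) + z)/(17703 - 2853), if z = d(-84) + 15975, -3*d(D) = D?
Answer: 86/275 ≈ 0.31273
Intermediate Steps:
d(D) = -D/3
z = 16003 (z = -⅓*(-84) + 15975 = 28 + 15975 = 16003)
((-18556 - 1*(-7197)) + z)/(17703 - 2853) = ((-18556 - 1*(-7197)) + 16003)/(17703 - 2853) = ((-18556 + 7197) + 16003)/14850 = (-11359 + 16003)*(1/14850) = 4644*(1/14850) = 86/275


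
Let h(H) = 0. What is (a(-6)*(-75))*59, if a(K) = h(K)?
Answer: 0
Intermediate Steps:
a(K) = 0
(a(-6)*(-75))*59 = (0*(-75))*59 = 0*59 = 0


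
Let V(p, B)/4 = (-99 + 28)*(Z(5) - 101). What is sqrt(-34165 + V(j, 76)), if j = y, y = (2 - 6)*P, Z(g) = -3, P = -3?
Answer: I*sqrt(4629) ≈ 68.037*I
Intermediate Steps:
y = 12 (y = (2 - 6)*(-3) = -4*(-3) = 12)
j = 12
V(p, B) = 29536 (V(p, B) = 4*((-99 + 28)*(-3 - 101)) = 4*(-71*(-104)) = 4*7384 = 29536)
sqrt(-34165 + V(j, 76)) = sqrt(-34165 + 29536) = sqrt(-4629) = I*sqrt(4629)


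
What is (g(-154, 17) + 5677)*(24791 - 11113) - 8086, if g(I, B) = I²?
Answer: 402029368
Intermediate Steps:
(g(-154, 17) + 5677)*(24791 - 11113) - 8086 = ((-154)² + 5677)*(24791 - 11113) - 8086 = (23716 + 5677)*13678 - 8086 = 29393*13678 - 8086 = 402037454 - 8086 = 402029368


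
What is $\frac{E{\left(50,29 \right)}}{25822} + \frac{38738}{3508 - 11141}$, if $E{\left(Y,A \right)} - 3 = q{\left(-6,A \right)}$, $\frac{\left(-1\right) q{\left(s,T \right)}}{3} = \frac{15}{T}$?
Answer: $- \frac{14504082929}{2857940227} \approx -5.075$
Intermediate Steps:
$q{\left(s,T \right)} = - \frac{45}{T}$ ($q{\left(s,T \right)} = - 3 \frac{15}{T} = - \frac{45}{T}$)
$E{\left(Y,A \right)} = 3 - \frac{45}{A}$
$\frac{E{\left(50,29 \right)}}{25822} + \frac{38738}{3508 - 11141} = \frac{3 - \frac{45}{29}}{25822} + \frac{38738}{3508 - 11141} = \left(3 - \frac{45}{29}\right) \frac{1}{25822} + \frac{38738}{3508 - 11141} = \left(3 - \frac{45}{29}\right) \frac{1}{25822} + \frac{38738}{-7633} = \frac{42}{29} \cdot \frac{1}{25822} + 38738 \left(- \frac{1}{7633}\right) = \frac{21}{374419} - \frac{38738}{7633} = - \frac{14504082929}{2857940227}$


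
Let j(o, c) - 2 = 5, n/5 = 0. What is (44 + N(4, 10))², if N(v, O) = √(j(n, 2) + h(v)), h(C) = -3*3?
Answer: (44 + I*√2)² ≈ 1934.0 + 124.45*I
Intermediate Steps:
n = 0 (n = 5*0 = 0)
j(o, c) = 7 (j(o, c) = 2 + 5 = 7)
h(C) = -9
N(v, O) = I*√2 (N(v, O) = √(7 - 9) = √(-2) = I*√2)
(44 + N(4, 10))² = (44 + I*√2)²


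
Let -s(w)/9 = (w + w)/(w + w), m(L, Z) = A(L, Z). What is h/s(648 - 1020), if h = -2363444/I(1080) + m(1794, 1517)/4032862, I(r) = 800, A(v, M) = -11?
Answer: 132381159799/403286200 ≈ 328.26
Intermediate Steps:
m(L, Z) = -11
h = -1191430438191/403286200 (h = -2363444/800 - 11/4032862 = -2363444*1/800 - 11*1/4032862 = -590861/200 - 11/4032862 = -1191430438191/403286200 ≈ -2954.3)
s(w) = -9 (s(w) = -9*(w + w)/(w + w) = -9*2*w/(2*w) = -9*2*w*1/(2*w) = -9*1 = -9)
h/s(648 - 1020) = -1191430438191/403286200/(-9) = -1191430438191/403286200*(-⅑) = 132381159799/403286200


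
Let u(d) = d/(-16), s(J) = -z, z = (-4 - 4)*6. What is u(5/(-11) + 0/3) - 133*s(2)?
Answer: -1123579/176 ≈ -6384.0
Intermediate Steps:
z = -48 (z = -8*6 = -48)
s(J) = 48 (s(J) = -1*(-48) = 48)
u(d) = -d/16 (u(d) = d*(-1/16) = -d/16)
u(5/(-11) + 0/3) - 133*s(2) = -(5/(-11) + 0/3)/16 - 133*48 = -(5*(-1/11) + 0*(⅓))/16 - 6384 = -(-5/11 + 0)/16 - 6384 = -1/16*(-5/11) - 6384 = 5/176 - 6384 = -1123579/176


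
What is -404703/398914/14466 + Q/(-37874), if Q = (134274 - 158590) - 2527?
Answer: 25814550318085/36426518363596 ≈ 0.70867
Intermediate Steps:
Q = -26843 (Q = -24316 - 2527 = -26843)
-404703/398914/14466 + Q/(-37874) = -404703/398914/14466 - 26843/(-37874) = -404703*1/398914*(1/14466) - 26843*(-1/37874) = -404703/398914*1/14466 + 26843/37874 = -134901/1923563308 + 26843/37874 = 25814550318085/36426518363596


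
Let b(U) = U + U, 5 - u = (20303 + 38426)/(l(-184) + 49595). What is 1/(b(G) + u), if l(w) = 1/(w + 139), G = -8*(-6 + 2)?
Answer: 2231774/151349601 ≈ 0.014746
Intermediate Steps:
G = 32 (G = -8*(-4) = 32)
l(w) = 1/(139 + w)
u = 8516065/2231774 (u = 5 - (20303 + 38426)/(1/(139 - 184) + 49595) = 5 - 58729/(1/(-45) + 49595) = 5 - 58729/(-1/45 + 49595) = 5 - 58729/2231774/45 = 5 - 58729*45/2231774 = 5 - 1*2642805/2231774 = 5 - 2642805/2231774 = 8516065/2231774 ≈ 3.8158)
b(U) = 2*U
1/(b(G) + u) = 1/(2*32 + 8516065/2231774) = 1/(64 + 8516065/2231774) = 1/(151349601/2231774) = 2231774/151349601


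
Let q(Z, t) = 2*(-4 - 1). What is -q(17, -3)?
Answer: 10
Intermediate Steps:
q(Z, t) = -10 (q(Z, t) = 2*(-5) = -10)
-q(17, -3) = -1*(-10) = 10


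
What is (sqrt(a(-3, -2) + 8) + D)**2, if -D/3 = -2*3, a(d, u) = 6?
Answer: (18 + sqrt(14))**2 ≈ 472.70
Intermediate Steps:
D = 18 (D = -(-6)*3 = -3*(-6) = 18)
(sqrt(a(-3, -2) + 8) + D)**2 = (sqrt(6 + 8) + 18)**2 = (sqrt(14) + 18)**2 = (18 + sqrt(14))**2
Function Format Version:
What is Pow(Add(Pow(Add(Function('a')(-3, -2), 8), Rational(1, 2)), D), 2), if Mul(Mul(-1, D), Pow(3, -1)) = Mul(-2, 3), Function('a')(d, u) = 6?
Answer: Pow(Add(18, Pow(14, Rational(1, 2))), 2) ≈ 472.70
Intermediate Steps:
D = 18 (D = Mul(-3, Mul(-2, 3)) = Mul(-3, -6) = 18)
Pow(Add(Pow(Add(Function('a')(-3, -2), 8), Rational(1, 2)), D), 2) = Pow(Add(Pow(Add(6, 8), Rational(1, 2)), 18), 2) = Pow(Add(Pow(14, Rational(1, 2)), 18), 2) = Pow(Add(18, Pow(14, Rational(1, 2))), 2)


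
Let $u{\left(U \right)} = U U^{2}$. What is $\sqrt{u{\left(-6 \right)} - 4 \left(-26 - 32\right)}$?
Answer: $4$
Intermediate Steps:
$u{\left(U \right)} = U^{3}$
$\sqrt{u{\left(-6 \right)} - 4 \left(-26 - 32\right)} = \sqrt{\left(-6\right)^{3} - 4 \left(-26 - 32\right)} = \sqrt{-216 - -232} = \sqrt{-216 + 232} = \sqrt{16} = 4$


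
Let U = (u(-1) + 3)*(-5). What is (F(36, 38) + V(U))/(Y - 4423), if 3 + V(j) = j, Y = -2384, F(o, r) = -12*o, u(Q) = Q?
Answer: 445/6807 ≈ 0.065374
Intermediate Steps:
U = -10 (U = (-1 + 3)*(-5) = 2*(-5) = -10)
V(j) = -3 + j
(F(36, 38) + V(U))/(Y - 4423) = (-12*36 + (-3 - 10))/(-2384 - 4423) = (-432 - 13)/(-6807) = -445*(-1/6807) = 445/6807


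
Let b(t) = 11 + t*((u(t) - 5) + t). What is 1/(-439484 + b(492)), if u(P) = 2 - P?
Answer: -1/440949 ≈ -2.2678e-6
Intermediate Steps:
b(t) = 11 - 3*t (b(t) = 11 + t*(((2 - t) - 5) + t) = 11 + t*((-3 - t) + t) = 11 + t*(-3) = 11 - 3*t)
1/(-439484 + b(492)) = 1/(-439484 + (11 - 3*492)) = 1/(-439484 + (11 - 1476)) = 1/(-439484 - 1465) = 1/(-440949) = -1/440949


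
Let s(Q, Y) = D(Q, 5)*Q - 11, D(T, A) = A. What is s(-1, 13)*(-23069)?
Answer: 369104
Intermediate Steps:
s(Q, Y) = -11 + 5*Q (s(Q, Y) = 5*Q - 11 = -11 + 5*Q)
s(-1, 13)*(-23069) = (-11 + 5*(-1))*(-23069) = (-11 - 5)*(-23069) = -16*(-23069) = 369104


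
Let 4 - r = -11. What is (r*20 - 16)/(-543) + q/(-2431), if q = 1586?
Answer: -119354/101541 ≈ -1.1754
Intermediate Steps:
r = 15 (r = 4 - 1*(-11) = 4 + 11 = 15)
(r*20 - 16)/(-543) + q/(-2431) = (15*20 - 16)/(-543) + 1586/(-2431) = (300 - 16)*(-1/543) + 1586*(-1/2431) = 284*(-1/543) - 122/187 = -284/543 - 122/187 = -119354/101541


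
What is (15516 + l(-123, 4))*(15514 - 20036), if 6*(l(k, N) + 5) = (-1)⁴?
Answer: -210424487/3 ≈ -7.0141e+7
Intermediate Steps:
l(k, N) = -29/6 (l(k, N) = -5 + (⅙)*(-1)⁴ = -5 + (⅙)*1 = -5 + ⅙ = -29/6)
(15516 + l(-123, 4))*(15514 - 20036) = (15516 - 29/6)*(15514 - 20036) = (93067/6)*(-4522) = -210424487/3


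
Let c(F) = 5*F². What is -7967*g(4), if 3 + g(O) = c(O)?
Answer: -613459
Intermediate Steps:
g(O) = -3 + 5*O²
-7967*g(4) = -7967*(-3 + 5*4²) = -7967*(-3 + 5*16) = -7967*(-3 + 80) = -7967*77 = -613459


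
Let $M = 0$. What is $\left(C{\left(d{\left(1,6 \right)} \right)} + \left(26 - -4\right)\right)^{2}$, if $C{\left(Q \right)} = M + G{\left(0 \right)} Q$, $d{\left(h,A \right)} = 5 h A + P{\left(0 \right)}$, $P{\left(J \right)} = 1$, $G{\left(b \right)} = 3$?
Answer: $15129$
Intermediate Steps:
$d{\left(h,A \right)} = 1 + 5 A h$ ($d{\left(h,A \right)} = 5 h A + 1 = 5 A h + 1 = 1 + 5 A h$)
$C{\left(Q \right)} = 3 Q$ ($C{\left(Q \right)} = 0 + 3 Q = 3 Q$)
$\left(C{\left(d{\left(1,6 \right)} \right)} + \left(26 - -4\right)\right)^{2} = \left(3 \left(1 + 5 \cdot 6 \cdot 1\right) + \left(26 - -4\right)\right)^{2} = \left(3 \left(1 + 30\right) + \left(26 + 4\right)\right)^{2} = \left(3 \cdot 31 + 30\right)^{2} = \left(93 + 30\right)^{2} = 123^{2} = 15129$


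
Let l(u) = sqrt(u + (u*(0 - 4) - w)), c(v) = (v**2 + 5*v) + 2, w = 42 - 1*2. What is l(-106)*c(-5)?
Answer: 2*sqrt(278) ≈ 33.347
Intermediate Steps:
w = 40 (w = 42 - 2 = 40)
c(v) = 2 + v**2 + 5*v
l(u) = sqrt(-40 - 3*u) (l(u) = sqrt(u + (u*(0 - 4) - 1*40)) = sqrt(u + (u*(-4) - 40)) = sqrt(u + (-4*u - 40)) = sqrt(u + (-40 - 4*u)) = sqrt(-40 - 3*u))
l(-106)*c(-5) = sqrt(-40 - 3*(-106))*(2 + (-5)**2 + 5*(-5)) = sqrt(-40 + 318)*(2 + 25 - 25) = sqrt(278)*2 = 2*sqrt(278)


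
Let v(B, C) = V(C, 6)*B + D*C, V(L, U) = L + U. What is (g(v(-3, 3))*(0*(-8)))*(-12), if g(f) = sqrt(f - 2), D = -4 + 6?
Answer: 0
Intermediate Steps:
D = 2
v(B, C) = 2*C + B*(6 + C) (v(B, C) = (C + 6)*B + 2*C = (6 + C)*B + 2*C = B*(6 + C) + 2*C = 2*C + B*(6 + C))
g(f) = sqrt(-2 + f)
(g(v(-3, 3))*(0*(-8)))*(-12) = (sqrt(-2 + (2*3 - 3*(6 + 3)))*(0*(-8)))*(-12) = (sqrt(-2 + (6 - 3*9))*0)*(-12) = (sqrt(-2 + (6 - 27))*0)*(-12) = (sqrt(-2 - 21)*0)*(-12) = (sqrt(-23)*0)*(-12) = ((I*sqrt(23))*0)*(-12) = 0*(-12) = 0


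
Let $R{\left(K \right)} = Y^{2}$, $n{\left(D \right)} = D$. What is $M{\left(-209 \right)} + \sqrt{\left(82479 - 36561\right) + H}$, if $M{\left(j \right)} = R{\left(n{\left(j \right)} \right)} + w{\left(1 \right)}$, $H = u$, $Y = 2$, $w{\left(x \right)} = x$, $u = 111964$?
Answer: $5 + \sqrt{157882} \approx 402.34$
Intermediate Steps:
$H = 111964$
$R{\left(K \right)} = 4$ ($R{\left(K \right)} = 2^{2} = 4$)
$M{\left(j \right)} = 5$ ($M{\left(j \right)} = 4 + 1 = 5$)
$M{\left(-209 \right)} + \sqrt{\left(82479 - 36561\right) + H} = 5 + \sqrt{\left(82479 - 36561\right) + 111964} = 5 + \sqrt{45918 + 111964} = 5 + \sqrt{157882}$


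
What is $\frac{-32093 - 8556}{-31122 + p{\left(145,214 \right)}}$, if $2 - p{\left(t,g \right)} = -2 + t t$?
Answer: $\frac{5807}{7449} \approx 0.77957$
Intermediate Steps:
$p{\left(t,g \right)} = 4 - t^{2}$ ($p{\left(t,g \right)} = 2 - \left(-2 + t t\right) = 2 - \left(-2 + t^{2}\right) = 4 - t^{2}$)
$\frac{-32093 - 8556}{-31122 + p{\left(145,214 \right)}} = \frac{-32093 - 8556}{-31122 + \left(4 - 145^{2}\right)} = - \frac{40649}{-31122 + \left(4 - 21025\right)} = - \frac{40649}{-31122 - 21021} = - \frac{40649}{-52143} = \left(-40649\right) \left(- \frac{1}{52143}\right) = \frac{5807}{7449}$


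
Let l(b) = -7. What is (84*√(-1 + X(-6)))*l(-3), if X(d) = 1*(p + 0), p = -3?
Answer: -1176*I ≈ -1176.0*I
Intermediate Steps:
X(d) = -3 (X(d) = 1*(-3 + 0) = 1*(-3) = -3)
(84*√(-1 + X(-6)))*l(-3) = (84*√(-1 - 3))*(-7) = (84*√(-4))*(-7) = (84*(2*I))*(-7) = (168*I)*(-7) = -1176*I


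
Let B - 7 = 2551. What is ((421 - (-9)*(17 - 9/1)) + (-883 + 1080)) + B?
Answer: 3248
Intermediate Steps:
B = 2558 (B = 7 + 2551 = 2558)
((421 - (-9)*(17 - 9/1)) + (-883 + 1080)) + B = ((421 - (-9)*(17 - 9/1)) + (-883 + 1080)) + 2558 = ((421 - (-9)*(17 - 9*1)) + 197) + 2558 = ((421 - (-9)*(17 - 9)) + 197) + 2558 = ((421 - (-9)*8) + 197) + 2558 = ((421 - 1*(-72)) + 197) + 2558 = ((421 + 72) + 197) + 2558 = (493 + 197) + 2558 = 690 + 2558 = 3248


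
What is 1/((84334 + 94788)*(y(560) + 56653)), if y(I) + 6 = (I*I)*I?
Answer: 1/31466835875934 ≈ 3.1779e-14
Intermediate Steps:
y(I) = -6 + I**3 (y(I) = -6 + (I*I)*I = -6 + I**2*I = -6 + I**3)
1/((84334 + 94788)*(y(560) + 56653)) = 1/((84334 + 94788)*((-6 + 560**3) + 56653)) = 1/(179122*((-6 + 175616000) + 56653)) = 1/(179122*(175615994 + 56653)) = 1/(179122*175672647) = 1/31466835875934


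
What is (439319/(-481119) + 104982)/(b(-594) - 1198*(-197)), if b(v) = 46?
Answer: 50508395539/113569102188 ≈ 0.44474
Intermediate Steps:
(439319/(-481119) + 104982)/(b(-594) - 1198*(-197)) = (439319/(-481119) + 104982)/(46 - 1198*(-197)) = (439319*(-1/481119) + 104982)/(46 + 236006) = (-439319/481119 + 104982)/236052 = (50508395539/481119)*(1/236052) = 50508395539/113569102188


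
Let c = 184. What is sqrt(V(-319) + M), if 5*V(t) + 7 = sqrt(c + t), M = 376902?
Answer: sqrt(9422515 + 15*I*sqrt(15))/5 ≈ 613.92 + 0.0018926*I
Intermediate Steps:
V(t) = -7/5 + sqrt(184 + t)/5
sqrt(V(-319) + M) = sqrt((-7/5 + sqrt(184 - 319)/5) + 376902) = sqrt((-7/5 + sqrt(-135)/5) + 376902) = sqrt((-7/5 + (3*I*sqrt(15))/5) + 376902) = sqrt((-7/5 + 3*I*sqrt(15)/5) + 376902) = sqrt(1884503/5 + 3*I*sqrt(15)/5)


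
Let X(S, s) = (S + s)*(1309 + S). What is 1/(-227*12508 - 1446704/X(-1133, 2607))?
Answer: -16214/46036760043 ≈ -3.5220e-7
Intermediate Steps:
X(S, s) = (1309 + S)*(S + s)
1/(-227*12508 - 1446704/X(-1133, 2607)) = 1/(-227*12508 - 1446704/((-1133)**2 + 1309*(-1133) + 1309*2607 - 1133*2607)) = 1/(-2839316 - 1446704/(1283689 - 1483097 + 3412563 - 2953731)) = 1/(-2839316 - 1446704/259424) = 1/(-2839316 - 1446704*1/259424) = 1/(-2839316 - 90419/16214) = 1/(-46036760043/16214) = -16214/46036760043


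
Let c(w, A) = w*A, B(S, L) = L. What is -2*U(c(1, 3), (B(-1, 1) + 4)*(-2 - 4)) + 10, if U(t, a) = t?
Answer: 4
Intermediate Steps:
c(w, A) = A*w
-2*U(c(1, 3), (B(-1, 1) + 4)*(-2 - 4)) + 10 = -6 + 10 = 4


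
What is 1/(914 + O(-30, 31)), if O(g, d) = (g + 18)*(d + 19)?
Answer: 1/314 ≈ 0.0031847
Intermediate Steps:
O(g, d) = (18 + g)*(19 + d)
1/(914 + O(-30, 31)) = 1/(914 + (342 + 18*31 + 19*(-30) + 31*(-30))) = 1/(914 + (342 + 558 - 570 - 930)) = 1/(914 - 600) = 1/314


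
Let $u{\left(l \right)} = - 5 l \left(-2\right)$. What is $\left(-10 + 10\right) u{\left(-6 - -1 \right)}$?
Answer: $0$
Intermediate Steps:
$u{\left(l \right)} = 10 l$
$\left(-10 + 10\right) u{\left(-6 - -1 \right)} = \left(-10 + 10\right) 10 \left(-6 - -1\right) = 0 \cdot 10 \left(-6 + 1\right) = 0 \cdot 10 \left(-5\right) = 0 \left(-50\right) = 0$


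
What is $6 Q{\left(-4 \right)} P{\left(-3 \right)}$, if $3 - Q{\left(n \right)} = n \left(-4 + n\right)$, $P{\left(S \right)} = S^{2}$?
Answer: $-1566$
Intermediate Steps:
$Q{\left(n \right)} = 3 - n \left(-4 + n\right)$
$6 Q{\left(-4 \right)} P{\left(-3 \right)} = 6 \left(3 - \left(-4\right)^{2} + 4 \left(-4\right)\right) \left(-3\right)^{2} = 6 \left(3 - 16 - 16\right) 9 = 6 \left(-29\right) 9 = \left(-174\right) 9 = -1566$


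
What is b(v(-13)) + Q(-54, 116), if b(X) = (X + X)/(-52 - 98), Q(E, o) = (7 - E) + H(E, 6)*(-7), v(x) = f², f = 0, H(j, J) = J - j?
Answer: -359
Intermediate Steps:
v(x) = 0 (v(x) = 0² = 0)
Q(E, o) = -35 + 6*E (Q(E, o) = (7 - E) + (6 - E)*(-7) = (7 - E) + (-42 + 7*E) = -35 + 6*E)
b(X) = -X/75 (b(X) = (2*X)/(-150) = (2*X)*(-1/150) = -X/75)
b(v(-13)) + Q(-54, 116) = -1/75*0 + (-35 + 6*(-54)) = 0 + (-35 - 324) = 0 - 359 = -359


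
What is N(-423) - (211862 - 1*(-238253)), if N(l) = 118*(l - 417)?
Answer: -549235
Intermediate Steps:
N(l) = -49206 + 118*l (N(l) = 118*(-417 + l) = -49206 + 118*l)
N(-423) - (211862 - 1*(-238253)) = (-49206 + 118*(-423)) - (211862 - 1*(-238253)) = (-49206 - 49914) - (211862 + 238253) = -99120 - 1*450115 = -99120 - 450115 = -549235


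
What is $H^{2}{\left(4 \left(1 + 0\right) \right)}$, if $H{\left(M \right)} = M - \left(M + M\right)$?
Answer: $16$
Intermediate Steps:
$H{\left(M \right)} = - M$ ($H{\left(M \right)} = M - 2 M = - M$)
$H^{2}{\left(4 \left(1 + 0\right) \right)} = \left(- 4 \left(1 + 0\right)\right)^{2} = \left(- 4 \cdot 1\right)^{2} = \left(\left(-1\right) 4\right)^{2} = \left(-4\right)^{2} = 16$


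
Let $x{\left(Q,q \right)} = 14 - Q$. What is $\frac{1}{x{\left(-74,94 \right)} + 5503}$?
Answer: $\frac{1}{5591} \approx 0.00017886$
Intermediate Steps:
$\frac{1}{x{\left(-74,94 \right)} + 5503} = \frac{1}{\left(14 - -74\right) + 5503} = \frac{1}{\left(14 + 74\right) + 5503} = \frac{1}{88 + 5503} = \frac{1}{5591}$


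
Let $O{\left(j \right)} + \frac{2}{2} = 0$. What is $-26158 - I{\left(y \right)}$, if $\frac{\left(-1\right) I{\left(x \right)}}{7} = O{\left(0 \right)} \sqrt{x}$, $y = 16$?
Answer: $-26186$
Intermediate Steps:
$O{\left(j \right)} = -1$ ($O{\left(j \right)} = -1 + 0 = -1$)
$I{\left(x \right)} = 7 \sqrt{x}$ ($I{\left(x \right)} = - 7 \left(- \sqrt{x}\right) = 7 \sqrt{x}$)
$-26158 - I{\left(y \right)} = -26158 - 7 \sqrt{16} = -26158 - 7 \cdot 4 = -26158 - 28 = -26186$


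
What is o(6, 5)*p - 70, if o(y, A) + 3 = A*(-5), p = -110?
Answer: 3010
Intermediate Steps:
o(y, A) = -3 - 5*A (o(y, A) = -3 + A*(-5) = -3 - 5*A)
o(6, 5)*p - 70 = (-3 - 5*5)*(-110) - 70 = (-3 - 25)*(-110) - 70 = -28*(-110) - 70 = 3080 - 70 = 3010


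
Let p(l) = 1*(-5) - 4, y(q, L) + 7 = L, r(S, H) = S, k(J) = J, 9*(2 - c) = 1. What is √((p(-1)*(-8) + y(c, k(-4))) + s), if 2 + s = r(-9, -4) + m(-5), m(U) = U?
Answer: 3*√5 ≈ 6.7082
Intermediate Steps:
c = 17/9 (c = 2 - ⅑*1 = 2 - ⅑ = 17/9 ≈ 1.8889)
y(q, L) = -7 + L
p(l) = -9 (p(l) = -5 - 4 = -9)
s = -16 (s = -2 + (-9 - 5) = -2 - 14 = -16)
√((p(-1)*(-8) + y(c, k(-4))) + s) = √((-9*(-8) + (-7 - 4)) - 16) = √((72 - 11) - 16) = √(61 - 16) = √45 = 3*√5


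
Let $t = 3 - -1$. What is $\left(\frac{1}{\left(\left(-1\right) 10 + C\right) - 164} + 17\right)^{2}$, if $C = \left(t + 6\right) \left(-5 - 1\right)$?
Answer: $\frac{15816529}{54756} \approx 288.85$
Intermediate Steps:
$t = 4$ ($t = 3 + 1 = 4$)
$C = -60$ ($C = \left(4 + 6\right) \left(-5 - 1\right) = 10 \left(-6\right) = -60$)
$\left(\frac{1}{\left(\left(-1\right) 10 + C\right) - 164} + 17\right)^{2} = \left(\frac{1}{\left(\left(-1\right) 10 - 60\right) - 164} + 17\right)^{2} = \left(\frac{1}{\left(-10 - 60\right) - 164} + 17\right)^{2} = \left(\frac{1}{-70 - 164} + 17\right)^{2} = \left(\frac{1}{-234} + 17\right)^{2} = \left(- \frac{1}{234} + 17\right)^{2} = \left(\frac{3977}{234}\right)^{2} = \frac{15816529}{54756}$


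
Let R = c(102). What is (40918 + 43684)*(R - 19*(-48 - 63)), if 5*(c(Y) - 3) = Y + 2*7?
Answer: 903210952/5 ≈ 1.8064e+8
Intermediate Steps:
c(Y) = 29/5 + Y/5 (c(Y) = 3 + (Y + 2*7)/5 = 3 + (Y + 14)/5 = 3 + (14 + Y)/5 = 3 + (14/5 + Y/5) = 29/5 + Y/5)
R = 131/5 (R = 29/5 + (⅕)*102 = 29/5 + 102/5 = 131/5 ≈ 26.200)
(40918 + 43684)*(R - 19*(-48 - 63)) = (40918 + 43684)*(131/5 - 19*(-48 - 63)) = 84602*(131/5 - 19*(-111)) = 84602*(131/5 + 2109) = 84602*(10676/5) = 903210952/5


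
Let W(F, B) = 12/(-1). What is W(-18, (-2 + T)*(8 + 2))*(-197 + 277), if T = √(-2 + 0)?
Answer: -960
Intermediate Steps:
T = I*√2 (T = √(-2) = I*√2 ≈ 1.4142*I)
W(F, B) = -12 (W(F, B) = 12*(-1) = -12)
W(-18, (-2 + T)*(8 + 2))*(-197 + 277) = -12*(-197 + 277) = -12*80 = -960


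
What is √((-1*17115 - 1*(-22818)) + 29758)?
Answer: √35461 ≈ 188.31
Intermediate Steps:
√((-1*17115 - 1*(-22818)) + 29758) = √((-17115 + 22818) + 29758) = √(5703 + 29758) = √35461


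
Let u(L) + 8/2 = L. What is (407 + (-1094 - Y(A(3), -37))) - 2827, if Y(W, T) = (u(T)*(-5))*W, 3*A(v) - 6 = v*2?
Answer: -4334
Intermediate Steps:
u(L) = -4 + L
A(v) = 2 + 2*v/3 (A(v) = 2 + (v*2)/3 = 2 + (2*v)/3 = 2 + 2*v/3)
Y(W, T) = W*(20 - 5*T) (Y(W, T) = ((-4 + T)*(-5))*W = (20 - 5*T)*W = W*(20 - 5*T))
(407 + (-1094 - Y(A(3), -37))) - 2827 = (407 + (-1094 - 5*(2 + (⅔)*3)*(4 - 1*(-37)))) - 2827 = (407 + (-1094 - 5*(2 + 2)*(4 + 37))) - 2827 = (407 + (-1094 - 5*4*41)) - 2827 = (407 + (-1094 - 1*820)) - 2827 = (407 + (-1094 - 820)) - 2827 = (407 - 1914) - 2827 = -1507 - 2827 = -4334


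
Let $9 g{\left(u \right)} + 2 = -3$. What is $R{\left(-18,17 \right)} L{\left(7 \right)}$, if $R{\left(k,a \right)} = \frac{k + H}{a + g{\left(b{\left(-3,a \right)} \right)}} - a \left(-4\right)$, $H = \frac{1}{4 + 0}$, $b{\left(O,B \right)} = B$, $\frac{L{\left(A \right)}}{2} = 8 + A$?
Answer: $\frac{594255}{296} \approx 2007.6$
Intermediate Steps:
$L{\left(A \right)} = 16 + 2 A$ ($L{\left(A \right)} = 2 \left(8 + A\right) = 16 + 2 A$)
$H = \frac{1}{4} \approx 0.25$
$g{\left(u \right)} = - \frac{5}{9}$ ($g{\left(u \right)} = - \frac{2}{9} + \frac{1}{9} \left(-3\right) = - \frac{2}{9} - \frac{1}{3} = - \frac{5}{9}$)
$R{\left(k,a \right)} = 4 a + \frac{\frac{1}{4} + k}{- \frac{5}{9} + a}$ ($R{\left(k,a \right)} = \frac{k + \frac{1}{4}}{a - \frac{5}{9}} - a \left(-4\right) = \frac{\frac{1}{4} + k}{- \frac{5}{9} + a} - - 4 a = \frac{\frac{1}{4} + k}{- \frac{5}{9} + a} + 4 a = 4 a + \frac{\frac{1}{4} + k}{- \frac{5}{9} + a}$)
$R{\left(-18,17 \right)} L{\left(7 \right)} = \frac{9 - 1360 + 36 \left(-18\right) + 144 \cdot 17^{2}}{4 \left(-5 + 9 \cdot 17\right)} \left(16 + 2 \cdot 7\right) = \frac{9 - 1360 - 648 + 144 \cdot 289}{4 \left(-5 + 153\right)} \left(16 + 14\right) = \frac{9 - 1360 - 648 + 41616}{4 \cdot 148} \cdot 30 = \frac{1}{4} \cdot \frac{1}{148} \cdot 39617 \cdot 30 = \frac{39617}{592} \cdot 30 = \frac{594255}{296}$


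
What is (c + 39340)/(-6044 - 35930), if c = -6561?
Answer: -32779/41974 ≈ -0.78094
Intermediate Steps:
(c + 39340)/(-6044 - 35930) = (-6561 + 39340)/(-6044 - 35930) = 32779/(-41974) = 32779*(-1/41974) = -32779/41974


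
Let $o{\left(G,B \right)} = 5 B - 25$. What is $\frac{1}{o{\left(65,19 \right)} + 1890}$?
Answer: $\frac{1}{1960} \approx 0.0005102$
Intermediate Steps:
$o{\left(G,B \right)} = -25 + 5 B$
$\frac{1}{o{\left(65,19 \right)} + 1890} = \frac{1}{\left(-25 + 5 \cdot 19\right) + 1890} = \frac{1}{\left(-25 + 95\right) + 1890} = \frac{1}{70 + 1890} = \frac{1}{1960}$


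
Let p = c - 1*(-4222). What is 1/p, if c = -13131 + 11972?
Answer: 1/3063 ≈ 0.00032648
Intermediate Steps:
c = -1159
p = 3063 (p = -1159 - 1*(-4222) = -1159 + 4222 = 3063)
1/p = 1/3063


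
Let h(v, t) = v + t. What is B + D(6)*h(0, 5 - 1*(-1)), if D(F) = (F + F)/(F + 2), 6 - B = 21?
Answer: -6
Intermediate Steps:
B = -15 (B = 6 - 1*21 = 6 - 21 = -15)
D(F) = 2*F/(2 + F) (D(F) = (2*F)/(2 + F) = 2*F/(2 + F))
h(v, t) = t + v
B + D(6)*h(0, 5 - 1*(-1)) = -15 + (2*6/(2 + 6))*((5 - 1*(-1)) + 0) = -15 + (2*6/8)*((5 + 1) + 0) = -15 + (2*6*(⅛))*(6 + 0) = -15 + (3/2)*6 = -15 + 9 = -6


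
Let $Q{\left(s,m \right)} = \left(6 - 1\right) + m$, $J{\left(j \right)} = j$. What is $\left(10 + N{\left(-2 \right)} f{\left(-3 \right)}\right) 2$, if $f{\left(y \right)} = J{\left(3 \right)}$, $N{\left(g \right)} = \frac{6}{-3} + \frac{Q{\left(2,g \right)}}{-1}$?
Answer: $-10$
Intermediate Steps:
$Q{\left(s,m \right)} = 5 + m$
$N{\left(g \right)} = -7 - g$ ($N{\left(g \right)} = \frac{6}{-3} + \frac{5 + g}{-1} = 6 \left(- \frac{1}{3}\right) + \left(5 + g\right) \left(-1\right) = -2 - \left(5 + g\right) = -7 - g$)
$f{\left(y \right)} = 3$
$\left(10 + N{\left(-2 \right)} f{\left(-3 \right)}\right) 2 = \left(10 + \left(-7 - -2\right) 3\right) 2 = \left(10 + \left(-7 + 2\right) 3\right) 2 = \left(10 - 15\right) 2 = \left(-5\right) 2 = -10$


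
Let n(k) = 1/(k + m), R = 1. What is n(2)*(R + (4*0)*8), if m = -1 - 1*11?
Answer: -⅒ ≈ -0.10000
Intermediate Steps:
m = -12 (m = -1 - 11 = -12)
n(k) = 1/(-12 + k) (n(k) = 1/(k - 12) = 1/(-12 + k))
n(2)*(R + (4*0)*8) = (1 + (4*0)*8)/(-12 + 2) = (1 + 0*8)/(-10) = -(1 + 0)/10 = -⅒*1 = -⅒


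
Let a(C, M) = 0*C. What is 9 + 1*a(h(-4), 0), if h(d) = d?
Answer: 9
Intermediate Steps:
a(C, M) = 0
9 + 1*a(h(-4), 0) = 9 + 1*0 = 9 + 0 = 9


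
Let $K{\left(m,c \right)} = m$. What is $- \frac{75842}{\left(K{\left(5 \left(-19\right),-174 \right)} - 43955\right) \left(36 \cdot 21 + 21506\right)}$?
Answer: $\frac{37921}{490320550} \approx 7.7339 \cdot 10^{-5}$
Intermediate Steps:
$- \frac{75842}{\left(K{\left(5 \left(-19\right),-174 \right)} - 43955\right) \left(36 \cdot 21 + 21506\right)} = - \frac{75842}{\left(5 \left(-19\right) - 43955\right) \left(36 \cdot 21 + 21506\right)} = - \frac{75842}{\left(-95 - 43955\right) \left(756 + 21506\right)} = - \frac{75842}{\left(-44050\right) 22262} = - \frac{75842}{-980641100} = \left(-75842\right) \left(- \frac{1}{980641100}\right) = \frac{37921}{490320550}$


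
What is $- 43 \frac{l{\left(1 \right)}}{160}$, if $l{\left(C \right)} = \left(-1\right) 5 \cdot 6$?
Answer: $\frac{129}{16} \approx 8.0625$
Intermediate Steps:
$l{\left(C \right)} = -30$ ($l{\left(C \right)} = \left(-5\right) 6 = -30$)
$- 43 \frac{l{\left(1 \right)}}{160} = - 43 \left(- \frac{30}{160}\right) = - 43 \left(\left(-30\right) \frac{1}{160}\right) = \left(-43\right) \left(- \frac{3}{16}\right) = \frac{129}{16}$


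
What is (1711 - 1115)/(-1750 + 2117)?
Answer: 596/367 ≈ 1.6240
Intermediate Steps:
(1711 - 1115)/(-1750 + 2117) = 596/367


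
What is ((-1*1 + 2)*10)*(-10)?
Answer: -100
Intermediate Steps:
((-1*1 + 2)*10)*(-10) = ((-1 + 2)*10)*(-10) = (1*10)*(-10) = 10*(-10) = -100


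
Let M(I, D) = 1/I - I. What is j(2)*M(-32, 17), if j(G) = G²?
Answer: 1023/8 ≈ 127.88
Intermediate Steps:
j(2)*M(-32, 17) = 2²*(1/(-32) - 1*(-32)) = 4*(-1/32 + 32) = 4*(1023/32) = 1023/8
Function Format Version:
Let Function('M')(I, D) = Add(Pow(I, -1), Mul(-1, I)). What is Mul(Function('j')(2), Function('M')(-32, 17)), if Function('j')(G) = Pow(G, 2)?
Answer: Rational(1023, 8) ≈ 127.88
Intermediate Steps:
Mul(Function('j')(2), Function('M')(-32, 17)) = Mul(Pow(2, 2), Add(Pow(-32, -1), Mul(-1, -32))) = Mul(4, Add(Rational(-1, 32), 32)) = Mul(4, Rational(1023, 32)) = Rational(1023, 8)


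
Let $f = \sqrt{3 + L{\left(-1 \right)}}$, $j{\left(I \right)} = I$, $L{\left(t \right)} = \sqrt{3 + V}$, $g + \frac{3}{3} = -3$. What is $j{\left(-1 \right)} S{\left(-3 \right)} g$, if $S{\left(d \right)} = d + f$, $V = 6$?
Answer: $-12 + 4 \sqrt{6} \approx -2.202$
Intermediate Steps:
$g = -4$ ($g = -1 - 3 = -4$)
$L{\left(t \right)} = 3$ ($L{\left(t \right)} = \sqrt{3 + 6} = \sqrt{9} = 3$)
$f = \sqrt{6}$ ($f = \sqrt{3 + 3} = \sqrt{6} \approx 2.4495$)
$S{\left(d \right)} = d + \sqrt{6}$
$j{\left(-1 \right)} S{\left(-3 \right)} g = - (-3 + \sqrt{6}) \left(-4\right) = \left(3 - \sqrt{6}\right) \left(-4\right) = -12 + 4 \sqrt{6}$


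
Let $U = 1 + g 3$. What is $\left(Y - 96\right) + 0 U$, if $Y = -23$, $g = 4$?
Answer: $-119$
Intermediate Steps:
$U = 13$ ($U = 1 + 4 \cdot 3 = 1 + 12 = 13$)
$\left(Y - 96\right) + 0 U = \left(-23 - 96\right) + 0 \cdot 13 = -119 + 0 = -119$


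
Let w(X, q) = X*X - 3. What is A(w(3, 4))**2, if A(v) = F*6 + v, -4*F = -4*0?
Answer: 36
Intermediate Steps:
w(X, q) = -3 + X**2 (w(X, q) = X**2 - 3 = -3 + X**2)
F = 0 (F = -(-1)*0 = -1/4*0 = 0)
A(v) = v (A(v) = 0*6 + v = 0 + v = v)
A(w(3, 4))**2 = (-3 + 3**2)**2 = (-3 + 9)**2 = 6**2 = 36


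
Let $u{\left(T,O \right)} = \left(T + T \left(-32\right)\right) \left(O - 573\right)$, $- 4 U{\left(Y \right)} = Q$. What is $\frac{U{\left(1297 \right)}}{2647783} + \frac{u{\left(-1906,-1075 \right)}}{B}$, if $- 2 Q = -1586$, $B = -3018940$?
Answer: $\frac{257823903140169}{7993498010020} \approx 32.254$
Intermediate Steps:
$Q = 793$ ($Q = \left(- \frac{1}{2}\right) \left(-1586\right) = 793$)
$U{\left(Y \right)} = - \frac{793}{4}$ ($U{\left(Y \right)} = \left(- \frac{1}{4}\right) 793 = - \frac{793}{4}$)
$u{\left(T,O \right)} = - 31 T \left(-573 + O\right)$ ($u{\left(T,O \right)} = \left(T - 32 T\right) \left(-573 + O\right) = - 31 T \left(-573 + O\right)$)
$\frac{U{\left(1297 \right)}}{2647783} + \frac{u{\left(-1906,-1075 \right)}}{B} = - \frac{793}{4 \cdot 2647783} + \frac{31 \left(-1906\right) \left(573 - -1075\right)}{-3018940} = \left(- \frac{793}{4}\right) \frac{1}{2647783} + 31 \left(-1906\right) \left(573 + 1075\right) \left(- \frac{1}{3018940}\right) = - \frac{793}{10591132} + 31 \left(-1906\right) 1648 \left(- \frac{1}{3018940}\right) = - \frac{793}{10591132} - - \frac{24343432}{754735} = - \frac{793}{10591132} + \frac{24343432}{754735} = \frac{257823903140169}{7993498010020}$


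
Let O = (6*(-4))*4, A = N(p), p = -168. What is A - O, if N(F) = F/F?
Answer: 97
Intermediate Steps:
N(F) = 1
A = 1
O = -96 (O = -24*4 = -96)
A - O = 1 - 1*(-96) = 1 + 96 = 97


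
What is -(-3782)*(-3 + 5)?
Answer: 7564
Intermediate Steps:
-(-3782)*(-3 + 5) = -(-3782)*2 = -1891*(-4) = 7564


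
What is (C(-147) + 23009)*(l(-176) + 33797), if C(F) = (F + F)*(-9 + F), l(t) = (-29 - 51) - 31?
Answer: 2320055878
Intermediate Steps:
l(t) = -111 (l(t) = -80 - 31 = -111)
C(F) = 2*F*(-9 + F) (C(F) = (2*F)*(-9 + F) = 2*F*(-9 + F))
(C(-147) + 23009)*(l(-176) + 33797) = (2*(-147)*(-9 - 147) + 23009)*(-111 + 33797) = (2*(-147)*(-156) + 23009)*33686 = (45864 + 23009)*33686 = 68873*33686 = 2320055878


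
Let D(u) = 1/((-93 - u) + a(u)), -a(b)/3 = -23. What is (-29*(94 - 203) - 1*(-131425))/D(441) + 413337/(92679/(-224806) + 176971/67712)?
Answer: -1045381836726701178/16754331089 ≈ -6.2395e+7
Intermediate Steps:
a(b) = 69 (a(b) = -3*(-23) = 69)
D(u) = 1/(-24 - u) (D(u) = 1/((-93 - u) + 69) = 1/(-24 - u))
(-29*(94 - 203) - 1*(-131425))/D(441) + 413337/(92679/(-224806) + 176971/67712) = (-29*(94 - 203) - 1*(-131425))/((-1/(24 + 441))) + 413337/(92679/(-224806) + 176971/67712) = (-29*(-109) + 131425)/((-1/465)) + 413337/(92679*(-1/224806) + 176971*(1/67712)) = (3161 + 131425)/((-1*1/465)) + 413337/(-92679/224806 + 176971/67712) = 134586/(-1/465) + 413337/(16754331089/7611031936) = 134586*(-465) + 413337*(7611031936/16754331089) = -62582490 + 3145921107330432/16754331089 = -1045381836726701178/16754331089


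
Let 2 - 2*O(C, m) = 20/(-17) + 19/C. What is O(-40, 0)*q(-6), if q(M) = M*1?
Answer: -7449/680 ≈ -10.954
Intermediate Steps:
q(M) = M
O(C, m) = 27/17 - 19/(2*C) (O(C, m) = 1 - (20/(-17) + 19/C)/2 = 1 - (20*(-1/17) + 19/C)/2 = 1 - (-20/17 + 19/C)/2 = 1 + (10/17 - 19/(2*C)) = 27/17 - 19/(2*C))
O(-40, 0)*q(-6) = ((1/34)*(-323 + 54*(-40))/(-40))*(-6) = ((1/34)*(-1/40)*(-323 - 2160))*(-6) = ((1/34)*(-1/40)*(-2483))*(-6) = (2483/1360)*(-6) = -7449/680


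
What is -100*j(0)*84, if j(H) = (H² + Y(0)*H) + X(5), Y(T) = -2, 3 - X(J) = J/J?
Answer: -16800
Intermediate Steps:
X(J) = 2 (X(J) = 3 - J/J = 3 - 1*1 = 3 - 1 = 2)
j(H) = 2 + H² - 2*H (j(H) = (H² - 2*H) + 2 = 2 + H² - 2*H)
-100*j(0)*84 = -100*(2 + 0² - 2*0)*84 = -100*(2 + 0 + 0)*84 = -100*2*84 = -200*84 = -16800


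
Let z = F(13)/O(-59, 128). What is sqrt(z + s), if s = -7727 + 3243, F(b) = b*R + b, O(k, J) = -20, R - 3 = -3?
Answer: I*sqrt(448465)/10 ≈ 66.968*I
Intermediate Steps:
R = 0 (R = 3 - 3 = 0)
F(b) = b (F(b) = b*0 + b = 0 + b = b)
z = -13/20 (z = 13/(-20) = 13*(-1/20) = -13/20 ≈ -0.65000)
s = -4484
sqrt(z + s) = sqrt(-13/20 - 4484) = sqrt(-89693/20) = I*sqrt(448465)/10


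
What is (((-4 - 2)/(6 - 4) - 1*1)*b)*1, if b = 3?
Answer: -12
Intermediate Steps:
(((-4 - 2)/(6 - 4) - 1*1)*b)*1 = (((-4 - 2)/(6 - 4) - 1*1)*3)*1 = ((-6/2 - 1)*3)*1 = ((-6*1/2 - 1)*3)*1 = ((-3 - 1)*3)*1 = -4*3*1 = -12*1 = -12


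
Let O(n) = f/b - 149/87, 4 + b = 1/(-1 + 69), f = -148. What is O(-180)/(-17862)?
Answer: -835189/421132374 ≈ -0.0019832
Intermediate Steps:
b = -271/68 (b = -4 + 1/(-1 + 69) = -4 + 1/68 = -271/68 ≈ -3.9853)
O(n) = 835189/23577 (O(n) = -148/(-271/68) - 149/87 = -148*(-68/271) - 149*1/87 = 10064/271 - 149/87 = 835189/23577)
O(-180)/(-17862) = (835189/23577)/(-17862) = (835189/23577)*(-1/17862) = -835189/421132374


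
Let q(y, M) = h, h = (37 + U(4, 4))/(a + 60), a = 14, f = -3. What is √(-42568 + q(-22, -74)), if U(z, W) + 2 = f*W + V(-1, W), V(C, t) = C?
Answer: I*√58275185/37 ≈ 206.32*I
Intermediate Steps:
U(z, W) = -3 - 3*W (U(z, W) = -2 + (-3*W - 1) = -2 + (-1 - 3*W) = -3 - 3*W)
h = 11/37 (h = (37 + (-3 - 3*4))/(14 + 60) = (37 + (-3 - 12))/74 = (37 - 15)*(1/74) = 22*(1/74) = 11/37 ≈ 0.29730)
q(y, M) = 11/37
√(-42568 + q(-22, -74)) = √(-42568 + 11/37) = √(-1575005/37) = I*√58275185/37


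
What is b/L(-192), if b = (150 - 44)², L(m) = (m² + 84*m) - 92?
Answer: 2809/5161 ≈ 0.54427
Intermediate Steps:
L(m) = -92 + m² + 84*m
b = 11236 (b = 106² = 11236)
b/L(-192) = 11236/(-92 + (-192)² + 84*(-192)) = 11236/(-92 + 36864 - 16128) = 11236/20644 = 11236*(1/20644) = 2809/5161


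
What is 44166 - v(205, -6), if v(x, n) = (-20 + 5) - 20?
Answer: 44201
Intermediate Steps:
v(x, n) = -35 (v(x, n) = -15 - 20 = -35)
44166 - v(205, -6) = 44166 - 1*(-35) = 44166 + 35 = 44201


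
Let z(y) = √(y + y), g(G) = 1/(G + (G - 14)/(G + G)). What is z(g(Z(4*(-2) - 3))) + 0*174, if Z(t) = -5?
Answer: 2*I*√155/31 ≈ 0.80322*I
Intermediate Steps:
g(G) = 1/(G + (-14 + G)/(2*G)) (g(G) = 1/(G + (-14 + G)/((2*G))) = 1/(G + (-14 + G)*(1/(2*G))) = 1/(G + (-14 + G)/(2*G)))
z(y) = √2*√y (z(y) = √(2*y) = √2*√y)
z(g(Z(4*(-2) - 3))) + 0*174 = √2*√(2*(-5)/(-14 - 5 + 2*(-5)²)) + 0*174 = √2*√(2*(-5)/(-14 - 5 + 2*25)) + 0 = √2*√(2*(-5)/(-14 - 5 + 50)) + 0 = √2*√(2*(-5)/31) + 0 = √2*√(2*(-5)*(1/31)) + 0 = √2*√(-10/31) + 0 = √2*(I*√310/31) + 0 = 2*I*√155/31 + 0 = 2*I*√155/31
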